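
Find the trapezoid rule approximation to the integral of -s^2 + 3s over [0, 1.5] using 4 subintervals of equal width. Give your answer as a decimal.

2.21484375

Δs = (1.5 − 0)/4 = 0.375.
f(0) = 0, f(0.375) = 0.984375, f(0.75) = 1.6875, f(1.125) = 2.109375, f(1.5) = 2.25.
T_4 = (Δs/2)·[f(s_0) + 2f(s_1) + 2f(s_2) + 2f(s_3) + f(s_4)].
Sum = 2.21484375.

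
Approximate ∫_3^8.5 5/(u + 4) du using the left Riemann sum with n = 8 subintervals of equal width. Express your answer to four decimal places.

3.0099

Δu = (8.5 − 3)/8 = 0.6875.
Left endpoints: 3, 3.6875, 4.375, 5.0625, 5.75, 6.4375, 7.125, 7.8125.
f(3) = 5/7, f(3.6875) = 80/123, f(4.375) = 40/67, f(5.0625) = 16/29, f(5.75) = 20/39, f(6.4375) = 80/167, f(7.125) = 40/89, f(7.8125) = 80/189.
Sum = Δu · [f(3) + f(3.6875) + f(4.375) + ...].
Sum ≈ 3.0099.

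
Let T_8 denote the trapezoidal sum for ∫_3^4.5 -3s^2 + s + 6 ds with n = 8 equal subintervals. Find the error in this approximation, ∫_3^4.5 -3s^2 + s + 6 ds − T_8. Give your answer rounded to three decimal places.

0.026

Exact integral: ∫_3^4.5 f(s) ds = -49.5.
T_8 ≈ -49.52637.
Error ≈ -49.5 − (-49.52637) ≈ 0.026.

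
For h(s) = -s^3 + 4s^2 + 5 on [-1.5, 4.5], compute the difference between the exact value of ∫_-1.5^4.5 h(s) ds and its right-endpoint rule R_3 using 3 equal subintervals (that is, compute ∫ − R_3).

24.5

Exact integral: ∫_-1.5^4.5 h(s) ds = 54.75.
R_3 = 30.25.
Error = 54.75 − 30.25 = 24.5.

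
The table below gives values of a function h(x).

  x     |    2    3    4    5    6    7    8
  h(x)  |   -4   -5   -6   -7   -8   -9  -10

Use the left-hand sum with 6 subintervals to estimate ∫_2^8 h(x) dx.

-39

Δx = 1.
Sum = 1·[(-4) + (-5) + (-6) + (-7) + (-8) + (-9)] = -39.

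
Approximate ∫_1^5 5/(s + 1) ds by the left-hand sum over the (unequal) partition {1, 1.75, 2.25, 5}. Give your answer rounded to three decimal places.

7.015

Subinterval widths: 0.75, 0.5, 2.75.
Left endpoints: 1, 1.75, 2.25.
f(1) = 2.5, f(1.75) = 20/11, f(2.25) = 20/13.
Sum = Σ Δs_i · f(s_i).
Sum ≈ 7.015.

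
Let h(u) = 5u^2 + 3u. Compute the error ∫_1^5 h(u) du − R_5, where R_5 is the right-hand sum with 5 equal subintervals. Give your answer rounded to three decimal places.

-54.933

Exact integral: ∫_1^5 h(u) du ≈ 242.66667.
R_5 = 297.6.
Error ≈ 242.66667 − 297.6 ≈ -54.933.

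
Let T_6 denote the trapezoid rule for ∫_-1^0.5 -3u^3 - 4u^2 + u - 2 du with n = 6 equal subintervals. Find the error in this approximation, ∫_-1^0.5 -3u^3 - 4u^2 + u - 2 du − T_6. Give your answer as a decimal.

Exact integral: ∫_-1^0.5 f(u) du = -4.171875.
T_6 = -4.19921875.
Error = -4.171875 − (-4.19921875) = 0.02734375.

0.02734375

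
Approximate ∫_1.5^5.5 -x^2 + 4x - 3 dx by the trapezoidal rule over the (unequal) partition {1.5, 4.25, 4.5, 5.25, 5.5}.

-13.875

Subinterval widths: 2.75, 0.25, 0.75, 0.25.
f(1.5) = 0.75, f(4.25) = -4.0625, f(4.5) = -5.25, f(5.25) = -9.5625, f(5.5) = -11.25.
On each subinterval the trapezoid contributes (Δx_i/2)·[f(x_{i-1}) + f(x_i)].
Sum = -13.875.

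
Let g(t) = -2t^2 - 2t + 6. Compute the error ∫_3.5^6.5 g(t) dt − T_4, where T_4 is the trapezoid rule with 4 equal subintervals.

Exact integral: ∫_3.5^6.5 g(t) dt = -166.5.
T_4 = -167.0625.
Error = -166.5 − (-167.0625) = 0.5625.

0.5625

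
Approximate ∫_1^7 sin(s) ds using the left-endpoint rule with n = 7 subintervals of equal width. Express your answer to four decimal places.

-0.1213

Δs = (7 − 1)/7 = 6/7.
Left endpoints: 1, 13/7, 19/7, 25/7, 31/7, 37/7, 43/7.
f(1) ≈ 0.8415, f(13/7) ≈ 0.9593, f(19/7) ≈ 0.4144, f(25/7) ≈ -0.4167, f(31/7) ≈ -0.9600, f(37/7) ≈ -0.8401, f(43/7) ≈ -0.1399.
Sum = Δs · [f(1) + f(13/7) + f(19/7) + ...].
Sum ≈ -0.1213.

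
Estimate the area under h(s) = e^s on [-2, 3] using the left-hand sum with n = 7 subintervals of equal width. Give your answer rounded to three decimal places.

Δs = (3 − (-2))/7 = 5/7.
Left endpoints: -2, -9/7, -4/7, 1/7, 6/7, 11/7, 16/7.
h(-2) ≈ 0.135, h(-9/7) ≈ 0.276, h(-4/7) ≈ 0.565, h(1/7) ≈ 1.154, h(6/7) ≈ 2.356, h(11/7) ≈ 4.814, h(16/7) ≈ 9.833.
Sum = Δs · [h(-2) + h(-9/7) + h(-4/7) + ...].
Sum ≈ 13.666.

13.666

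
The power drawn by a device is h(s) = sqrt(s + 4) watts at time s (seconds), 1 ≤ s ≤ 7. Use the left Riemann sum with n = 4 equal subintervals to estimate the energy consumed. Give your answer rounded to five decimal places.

16.04432

Δs = (7 − 1)/4 = 1.5.
Left endpoints: 1, 2.5, 4, 5.5.
h(1) ≈ 2.23607, h(2.5) ≈ 2.54951, h(4) ≈ 2.82843, h(5.5) ≈ 3.08221.
Sum = Δs · [h(1) + h(2.5) + h(4) + h(5.5)].
Sum ≈ 16.04432.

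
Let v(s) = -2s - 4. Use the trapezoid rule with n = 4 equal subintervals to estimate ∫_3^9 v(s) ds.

Δs = (9 − 3)/4 = 1.5.
v(3) = -10, v(4.5) = -13, v(6) = -16, v(7.5) = -19, v(9) = -22.
T_4 = (Δs/2)·[v(s_0) + 2v(s_1) + 2v(s_2) + 2v(s_3) + v(s_4)].
Sum = -96.

-96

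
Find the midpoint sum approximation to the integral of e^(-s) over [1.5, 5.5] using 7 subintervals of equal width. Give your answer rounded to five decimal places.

Δs = (5.5 − 1.5)/7 = 4/7.
Midpoints: 25/14, 33/14, 41/14, 3.5, 57/14, 65/14, 73/14.
f(25/14) ≈ 0.16768, f(33/14) ≈ 0.09469, f(41/14) ≈ 0.05347, f(3.5) ≈ 0.03020, f(57/14) ≈ 0.01705, f(65/14) ≈ 0.00963, f(73/14) ≈ 0.00544.
Sum = Δs · [f(25/14) + f(33/14) + f(41/14) + ...].
Sum ≈ 0.21609.

0.21609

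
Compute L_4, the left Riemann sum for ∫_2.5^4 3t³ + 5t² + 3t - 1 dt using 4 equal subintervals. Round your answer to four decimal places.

Δt = (4 − 2.5)/4 = 0.375.
Left endpoints: 2.5, 2.875, 3.25, 3.625.
f(2.5) = 84.625, f(2.875) = 61565/512, f(3.25) = 164.546875, f(3.625) = 111863/512.
Sum = Δt · [f(2.5) + f(2.875) + f(3.25) + f(3.625)].
Sum ≈ 220.4619.

220.4619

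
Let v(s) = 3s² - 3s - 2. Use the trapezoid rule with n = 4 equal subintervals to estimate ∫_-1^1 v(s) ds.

-1.75

Δs = (1 − (-1))/4 = 0.5.
v(-1) = 4, v(-0.5) = 0.25, v(0) = -2, v(0.5) = -2.75, v(1) = -2.
T_4 = (Δs/2)·[v(s_0) + 2v(s_1) + 2v(s_2) + 2v(s_3) + v(s_4)].
Sum = -1.75.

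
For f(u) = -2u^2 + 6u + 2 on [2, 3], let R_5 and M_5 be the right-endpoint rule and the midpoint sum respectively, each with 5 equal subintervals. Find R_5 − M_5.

-0.42

R_5 = 3.92.
M_5 = 4.34.
R_5 − M_5 = -0.42.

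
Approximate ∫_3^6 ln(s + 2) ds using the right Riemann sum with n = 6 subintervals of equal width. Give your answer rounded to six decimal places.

Δs = (6 − 3)/6 = 0.5.
Right endpoints: 3.5, 4, 4.5, 5, 5.5, 6.
f(3.5) ≈ 1.704748, f(4) ≈ 1.791759, f(4.5) ≈ 1.871802, f(5) ≈ 1.945910, f(5.5) ≈ 2.014903, f(6) ≈ 2.079442.
Sum = Δs · [f(3.5) + f(4) + f(4.5) + ...].
Sum ≈ 5.704282.

5.704282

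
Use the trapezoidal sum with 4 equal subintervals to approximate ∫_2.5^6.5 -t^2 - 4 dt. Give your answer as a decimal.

-103

Δt = (6.5 − 2.5)/4 = 1.
f(2.5) = -10.25, f(3.5) = -16.25, f(4.5) = -24.25, f(5.5) = -34.25, f(6.5) = -46.25.
T_4 = (Δt/2)·[f(t_0) + 2f(t_1) + 2f(t_2) + 2f(t_3) + f(t_4)].
Sum = -103.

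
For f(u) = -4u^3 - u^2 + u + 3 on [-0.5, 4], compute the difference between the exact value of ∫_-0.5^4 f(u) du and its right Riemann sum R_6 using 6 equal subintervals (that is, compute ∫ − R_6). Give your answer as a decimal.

109.6875

Exact integral: ∫_-0.5^4 f(u) du = -255.9375.
R_6 = -365.625.
Error = -255.9375 − (-365.625) = 109.6875.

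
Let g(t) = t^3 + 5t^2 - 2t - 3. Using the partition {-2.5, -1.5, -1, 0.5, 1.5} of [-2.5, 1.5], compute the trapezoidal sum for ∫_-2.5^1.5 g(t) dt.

18.75

Subinterval widths: 1, 0.5, 1.5, 1.
g(-2.5) = 17.625, g(-1.5) = 7.875, g(-1) = 3, g(0.5) = -2.625, g(1.5) = 8.625.
On each subinterval the trapezoid contributes (Δt_i/2)·[g(t_{i-1}) + g(t_i)].
Sum = 18.75.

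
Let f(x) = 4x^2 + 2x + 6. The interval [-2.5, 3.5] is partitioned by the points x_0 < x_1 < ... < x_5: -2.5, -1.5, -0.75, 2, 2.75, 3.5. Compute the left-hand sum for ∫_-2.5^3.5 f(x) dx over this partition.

Subinterval widths: 1, 0.75, 2.75, 0.75, 0.75.
Left endpoints: -2.5, -1.5, -0.75, 2, 2.75.
f(-2.5) = 26, f(-1.5) = 12, f(-0.75) = 6.75, f(2) = 26, f(2.75) = 41.75.
Sum = Σ Δx_i · f(x_i).
Sum = 104.375.

104.375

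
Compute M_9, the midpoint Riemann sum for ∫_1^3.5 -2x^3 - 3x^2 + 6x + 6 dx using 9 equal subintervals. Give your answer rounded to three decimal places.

-67.391

Δx = (3.5 − 1)/9 = 5/18.
Midpoints: 41/36, 17/12, 61/36, 71/36, 2.25, 91/36, 101/36, 37/12, 121/36.
f(41/36) = 139681/23328, f(17/12) = 2413/864, f(61/36) = -50779/23328, f(71/36) = -214109/23328, f(2.25) = -18.46875, f(91/36) = -706969/23328, f(101/36) = -1048499/23328, f(37/12) = -54127/864, f(121/36) = -1951759/23328.
Sum = Δx · [f(41/36) + f(17/12) + f(61/36) + ...].
Sum ≈ -67.391.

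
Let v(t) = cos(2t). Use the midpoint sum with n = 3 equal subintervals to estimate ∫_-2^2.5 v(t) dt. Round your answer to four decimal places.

-1.2900

Δt = (2.5 − (-2))/3 = 1.5.
Midpoints: -1.25, 0.25, 1.75.
v(-1.25) ≈ -0.8011, v(0.25) ≈ 0.8776, v(1.75) ≈ -0.9365.
Sum = Δt · [v(-1.25) + v(0.25) + v(1.75)].
Sum ≈ -1.2900.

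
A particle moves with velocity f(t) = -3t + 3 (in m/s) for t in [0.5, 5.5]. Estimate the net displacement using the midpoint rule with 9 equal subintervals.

-30

Δt = (5.5 − 0.5)/9 = 5/9.
Midpoints: 7/9, 4/3, 17/9, 22/9, 3, 32/9, 37/9, 14/3, 47/9.
f(7/9) = 2/3, f(4/3) = -1, f(17/9) = -8/3, f(22/9) = -13/3, f(3) = -6, f(32/9) = -23/3, f(37/9) = -28/3, f(14/3) = -11, f(47/9) = -38/3.
Sum = Δt · [f(7/9) + f(4/3) + f(17/9) + ...].
Sum = -30.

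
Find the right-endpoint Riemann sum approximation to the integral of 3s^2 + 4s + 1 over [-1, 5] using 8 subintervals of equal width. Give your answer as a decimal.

217.6875

Δs = (5 − (-1))/8 = 0.75.
Right endpoints: -0.25, 0.5, 1.25, 2, 2.75, 3.5, 4.25, 5.
f(-0.25) = 0.1875, f(0.5) = 3.75, f(1.25) = 10.6875, f(2) = 21, f(2.75) = 34.6875, f(3.5) = 51.75, f(4.25) = 72.1875, f(5) = 96.
Sum = Δs · [f(-0.25) + f(0.5) + f(1.25) + ...].
Sum = 217.6875.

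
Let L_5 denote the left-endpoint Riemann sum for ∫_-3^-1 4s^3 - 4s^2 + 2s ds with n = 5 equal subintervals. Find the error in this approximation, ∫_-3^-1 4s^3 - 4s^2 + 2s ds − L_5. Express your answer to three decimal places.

29.493

Exact integral: ∫_-3^-1 f(s) ds ≈ -122.66667.
L_5 = -152.16.
Error ≈ -122.66667 − (-152.16) ≈ 29.493.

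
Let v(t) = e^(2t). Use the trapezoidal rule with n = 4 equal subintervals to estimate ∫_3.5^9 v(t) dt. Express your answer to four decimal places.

51306097.9673

Δt = (9 − 3.5)/4 = 1.375.
v(3.5) ≈ 1096.6332, v(4.875) ≈ 17154.2288, v(6.25) ≈ 268337.2865, v(7.625) ≈ 4197501.3938, v(9) ≈ 65659969.1373.
T_4 = (Δt/2)·[v(t_0) + 2v(t_1) + 2v(t_2) + 2v(t_3) + v(t_4)].
Sum ≈ 51306097.9673.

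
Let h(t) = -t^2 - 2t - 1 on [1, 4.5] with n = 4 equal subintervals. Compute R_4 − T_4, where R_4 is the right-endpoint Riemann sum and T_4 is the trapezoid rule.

R_4 = -64.72265625.
T_4 = -53.23828125.
R_4 − T_4 = -11.484375.

-11.484375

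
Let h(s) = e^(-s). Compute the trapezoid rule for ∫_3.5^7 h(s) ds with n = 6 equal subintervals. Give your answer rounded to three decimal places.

Δs = (7 − 3.5)/6 = 7/12.
h(3.5) ≈ 0.030, h(49/12) ≈ 0.017, h(14/3) ≈ 0.009, h(5.25) ≈ 0.005, h(35/6) ≈ 0.003, h(77/12) ≈ 0.002, h(7) ≈ 0.001.
T_6 = (Δs/2)·[h(s_0) + 2h(s_1) + ... + 2h(s_{5}) + h(s_6)].
Sum ≈ 0.030.

0.030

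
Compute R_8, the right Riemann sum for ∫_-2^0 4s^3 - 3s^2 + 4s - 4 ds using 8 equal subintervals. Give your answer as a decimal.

-33.8125

Δs = (0 − (-2))/8 = 0.25.
Right endpoints: -1.75, -1.5, -1.25, -1, -0.75, -0.5, -0.25, 0.
f(-1.75) = -41.625, f(-1.5) = -30.25, f(-1.25) = -21.5, f(-1) = -15, f(-0.75) = -10.375, f(-0.5) = -7.25, f(-0.25) = -5.25, f(0) = -4.
Sum = Δs · [f(-1.75) + f(-1.5) + f(-1.25) + ...].
Sum = -33.8125.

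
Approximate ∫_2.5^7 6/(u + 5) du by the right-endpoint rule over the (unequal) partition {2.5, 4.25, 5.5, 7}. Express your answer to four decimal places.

2.5994

Subinterval widths: 1.75, 1.25, 1.5.
Right endpoints: 4.25, 5.5, 7.
f(4.25) = 24/37, f(5.5) = 4/7, f(7) = 0.5.
Sum = Σ Δu_i · f(u_i).
Sum ≈ 2.5994.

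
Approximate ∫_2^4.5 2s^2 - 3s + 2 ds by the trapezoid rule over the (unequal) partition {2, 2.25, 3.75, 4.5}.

37.3125

Subinterval widths: 0.25, 1.5, 0.75.
f(2) = 4, f(2.25) = 5.375, f(3.75) = 18.875, f(4.5) = 29.
On each subinterval the trapezoid contributes (Δs_i/2)·[f(s_{i-1}) + f(s_i)].
Sum = 37.3125.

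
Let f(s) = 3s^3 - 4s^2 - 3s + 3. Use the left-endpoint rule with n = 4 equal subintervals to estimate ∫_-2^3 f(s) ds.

-33.515625

Δs = (3 − (-2))/4 = 1.25.
Left endpoints: -2, -0.75, 0.5, 1.75.
f(-2) = -31, f(-0.75) = 1.734375, f(0.5) = 0.875, f(1.75) = 1.578125.
Sum = Δs · [f(-2) + f(-0.75) + f(0.5) + f(1.75)].
Sum = -33.515625.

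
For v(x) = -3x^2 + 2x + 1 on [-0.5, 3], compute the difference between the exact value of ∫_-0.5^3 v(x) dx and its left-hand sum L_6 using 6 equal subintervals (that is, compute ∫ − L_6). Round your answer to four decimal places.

Exact integral: ∫_-0.5^3 v(x) dx = -14.875.
L_6 ≈ -9.855903.
Error ≈ -14.875 − (-9.855903) ≈ -5.0191.

-5.0191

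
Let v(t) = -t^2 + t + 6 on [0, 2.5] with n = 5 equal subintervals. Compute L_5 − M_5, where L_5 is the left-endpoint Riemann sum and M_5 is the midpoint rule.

L_5 = 13.75.
M_5 = 12.96875.
L_5 − M_5 = 0.78125.

0.78125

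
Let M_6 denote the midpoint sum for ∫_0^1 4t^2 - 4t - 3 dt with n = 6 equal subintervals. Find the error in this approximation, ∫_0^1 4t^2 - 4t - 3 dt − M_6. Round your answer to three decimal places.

0.009

Exact integral: ∫_0^1 f(t) dt ≈ -3.66667.
M_6 ≈ -3.67593.
Error ≈ -3.66667 − (-3.67593) ≈ 0.009.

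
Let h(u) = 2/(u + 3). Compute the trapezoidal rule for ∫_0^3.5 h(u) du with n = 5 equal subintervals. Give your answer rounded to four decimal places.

Δu = (3.5 − 0)/5 = 0.7.
h(0) = 2/3, h(0.7) = 20/37, h(1.4) = 5/11, h(2.1) = 20/51, h(2.8) = 10/29, h(3.5) = 4/13.
T_5 = (Δu/2)·[h(u_0) + 2h(u_1) + ... + 2h(u_{4}) + h(u_5)].
Sum ≈ 1.5535.

1.5535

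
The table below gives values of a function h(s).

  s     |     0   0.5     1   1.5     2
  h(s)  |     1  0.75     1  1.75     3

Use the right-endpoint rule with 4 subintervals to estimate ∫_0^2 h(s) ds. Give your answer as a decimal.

Δs = 0.5.
Sum = 0.5·[0.75 + 1 + 1.75 + 3] = 3.25.

3.25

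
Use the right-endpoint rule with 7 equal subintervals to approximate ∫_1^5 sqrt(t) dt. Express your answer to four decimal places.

Δt = (5 − 1)/7 = 4/7.
Right endpoints: 11/7, 15/7, 19/7, 23/7, 27/7, 31/7, 5.
f(11/7) ≈ 1.2536, f(15/7) ≈ 1.4639, f(19/7) ≈ 1.6475, f(23/7) ≈ 1.8127, f(27/7) ≈ 1.9640, f(31/7) ≈ 2.1044, f(5) ≈ 2.2361.
Sum = Δt · [f(11/7) + f(15/7) + f(19/7) + ...].
Sum ≈ 7.1326.

7.1326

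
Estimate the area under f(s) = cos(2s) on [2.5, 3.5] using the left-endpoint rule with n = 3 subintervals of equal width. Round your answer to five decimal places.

0.69943

Δs = (3.5 − 2.5)/3 = 1/3.
Left endpoints: 2.5, 17/6, 19/6.
f(2.5) ≈ 0.28366, f(17/6) ≈ 0.81590, f(19/6) ≈ 0.99874.
Sum = Δs · [f(2.5) + f(17/6) + f(19/6)].
Sum ≈ 0.69943.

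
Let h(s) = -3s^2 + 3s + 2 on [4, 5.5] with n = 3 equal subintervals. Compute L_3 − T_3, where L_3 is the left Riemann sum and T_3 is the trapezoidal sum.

L_3 = -68.625.
T_3 = -78.1875.
L_3 − T_3 = 9.5625.

9.5625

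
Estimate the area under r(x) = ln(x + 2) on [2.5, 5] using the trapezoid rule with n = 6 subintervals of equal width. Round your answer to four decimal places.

4.3519

Δx = (5 − 2.5)/6 = 5/12.
r(2.5) ≈ 1.5041, r(35/12) ≈ 1.5926, r(10/3) ≈ 1.6740, r(3.75) ≈ 1.7492, r(25/6) ≈ 1.8192, r(55/12) ≈ 1.8845, r(5) ≈ 1.9459.
T_6 = (Δx/2)·[r(x_0) + 2r(x_1) + ... + 2r(x_{5}) + r(x_6)].
Sum ≈ 4.3519.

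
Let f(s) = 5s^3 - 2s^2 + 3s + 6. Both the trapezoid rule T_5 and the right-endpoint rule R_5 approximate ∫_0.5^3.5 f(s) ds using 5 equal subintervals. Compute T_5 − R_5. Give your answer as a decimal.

-59.625

T_5 = 200.04.
R_5 = 259.665.
T_5 − R_5 = -59.625.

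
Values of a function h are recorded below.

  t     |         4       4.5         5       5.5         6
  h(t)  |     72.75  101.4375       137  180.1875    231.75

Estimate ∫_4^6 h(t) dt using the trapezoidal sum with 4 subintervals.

285.4375

Δt = 0.5.
T_4 = (0.5/2)·[72.75 + 2·101.4375 + 2·137 + 2·180.1875 + 231.75] = 285.4375.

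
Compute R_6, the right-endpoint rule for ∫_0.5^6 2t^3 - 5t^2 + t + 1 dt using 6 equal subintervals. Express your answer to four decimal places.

Δt = (6 − 0.5)/6 = 11/12.
Right endpoints: 17/12, 7/3, 3.25, 25/6, 61/12, 6.
f(17/12) = -1669/864, f(7/3) = 41/27, f(3.25) = 20.09375, f(25/6) = 1702/27, f(61/12) = 120607/864, f(6) = 259.
Sum = Δt · [f(17/12) + f(7/3) + f(3.25) + ...].
Sum ≈ 441.1999.

441.1999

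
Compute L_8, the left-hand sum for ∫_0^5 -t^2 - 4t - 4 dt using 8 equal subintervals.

-97.9296875

Δt = (5 − 0)/8 = 0.625.
Left endpoints: 0, 0.625, 1.25, 1.875, 2.5, 3.125, 3.75, 4.375.
f(0) = -4, f(0.625) = -6.890625, f(1.25) = -10.5625, f(1.875) = -15.015625, f(2.5) = -20.25, f(3.125) = -26.265625, f(3.75) = -33.0625, f(4.375) = -40.640625.
Sum = Δt · [f(0) + f(0.625) + f(1.25) + ...].
Sum = -97.9296875.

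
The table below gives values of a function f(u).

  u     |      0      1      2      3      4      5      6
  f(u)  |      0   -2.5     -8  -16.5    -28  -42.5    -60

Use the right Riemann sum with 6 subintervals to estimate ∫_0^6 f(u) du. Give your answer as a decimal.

-157.5

Δu = 1.
Sum = 1·[(-2.5) + (-8) + (-16.5) + (-28) + (-42.5) + (-60)] = -157.5.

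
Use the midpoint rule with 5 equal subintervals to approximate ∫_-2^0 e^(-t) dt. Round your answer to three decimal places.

6.347

Δt = (0 − (-2))/5 = 0.4.
Midpoints: -1.8, -1.4, -1, -0.6, -0.2.
f(-1.8) ≈ 6.050, f(-1.4) ≈ 4.055, f(-1) ≈ 2.718, f(-0.6) ≈ 1.822, f(-0.2) ≈ 1.221.
Sum = Δt · [f(-1.8) + f(-1.4) + f(-1) + f(-0.6) + f(-0.2)].
Sum ≈ 6.347.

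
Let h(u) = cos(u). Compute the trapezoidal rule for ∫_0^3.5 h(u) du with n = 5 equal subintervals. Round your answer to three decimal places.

-0.336

Δu = (3.5 − 0)/5 = 0.7.
h(0) ≈ 1.000, h(0.7) ≈ 0.765, h(1.4) ≈ 0.170, h(2.1) ≈ -0.505, h(2.8) ≈ -0.942, h(3.5) ≈ -0.936.
T_5 = (Δu/2)·[h(u_0) + 2h(u_1) + ... + 2h(u_{4}) + h(u_5)].
Sum ≈ -0.336.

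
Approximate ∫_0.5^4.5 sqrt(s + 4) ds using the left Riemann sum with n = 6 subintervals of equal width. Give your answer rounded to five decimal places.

Δs = (4.5 − 0.5)/6 = 2/3.
Left endpoints: 0.5, 7/6, 11/6, 2.5, 19/6, 23/6.
f(0.5) ≈ 2.12132, f(7/6) ≈ 2.27303, f(11/6) ≈ 2.41523, f(2.5) ≈ 2.54951, f(19/6) ≈ 2.67706, f(23/6) ≈ 2.79881.
Sum = Δs · [f(0.5) + f(7/6) + f(11/6) + ...].
Sum ≈ 9.88997.

9.88997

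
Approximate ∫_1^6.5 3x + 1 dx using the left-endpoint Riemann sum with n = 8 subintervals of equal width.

61.703125

Δx = (6.5 − 1)/8 = 0.6875.
Left endpoints: 1, 1.6875, 2.375, 3.0625, 3.75, 4.4375, 5.125, 5.8125.
f(1) = 4, f(1.6875) = 6.0625, f(2.375) = 8.125, f(3.0625) = 10.1875, f(3.75) = 12.25, f(4.4375) = 14.3125, f(5.125) = 16.375, f(5.8125) = 18.4375.
Sum = Δx · [f(1) + f(1.6875) + f(2.375) + ...].
Sum = 61.703125.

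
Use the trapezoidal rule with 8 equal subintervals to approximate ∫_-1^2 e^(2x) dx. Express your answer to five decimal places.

Δx = (2 − (-1))/8 = 0.375.
f(-1) ≈ 0.13534, f(-0.625) ≈ 0.28650, f(-0.25) ≈ 0.60653, f(0.125) ≈ 1.28403, f(0.5) ≈ 2.71828, f(0.875) ≈ 5.75460, f(1.25) ≈ 12.18249, f(1.625) ≈ 25.79034, f(2) ≈ 54.59815.
T_8 = (Δx/2)·[f(x_0) + 2f(x_1) + ... + 2f(x_{7}) + f(x_8)].
Sum ≈ 28.49607.

28.49607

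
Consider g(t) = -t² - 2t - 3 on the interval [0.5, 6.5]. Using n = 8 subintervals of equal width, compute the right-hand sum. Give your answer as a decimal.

Δt = (6.5 − 0.5)/8 = 0.75.
Right endpoints: 1.25, 2, 2.75, 3.5, 4.25, 5, 5.75, 6.5.
g(1.25) = -7.0625, g(2) = -11, g(2.75) = -16.0625, g(3.5) = -22.25, g(4.25) = -29.5625, g(5) = -38, g(5.75) = -47.5625, g(6.5) = -58.25.
Sum = Δt · [g(1.25) + g(2) + g(2.75) + ...].
Sum = -172.3125.

-172.3125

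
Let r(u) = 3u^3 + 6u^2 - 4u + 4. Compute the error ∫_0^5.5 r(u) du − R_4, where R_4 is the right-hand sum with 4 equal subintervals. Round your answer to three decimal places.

-506.097

Exact integral: ∫_0^5.5 r(u) du = 980.546875.
R_4 ≈ 1486.64355.
Error ≈ 980.546875 − 1486.64355 ≈ -506.097.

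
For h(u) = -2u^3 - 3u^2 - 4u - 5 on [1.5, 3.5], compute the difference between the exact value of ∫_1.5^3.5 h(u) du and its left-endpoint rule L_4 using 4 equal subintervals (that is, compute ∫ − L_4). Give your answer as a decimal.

-27.75

Exact integral: ∫_1.5^3.5 h(u) du = -142.
L_4 = -114.25.
Error = -142 − (-114.25) = -27.75.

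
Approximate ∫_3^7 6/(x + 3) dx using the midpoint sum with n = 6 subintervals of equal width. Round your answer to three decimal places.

Δx = (7 − 3)/6 = 2/3.
Midpoints: 10/3, 4, 14/3, 16/3, 6, 20/3.
f(10/3) = 18/19, f(4) = 6/7, f(14/3) = 18/23, f(16/3) = 0.72, f(6) = 2/3, f(20/3) = 18/29.
Sum = Δx · [f(10/3) + f(4) + f(14/3) + ...].
Sum ≈ 3.063.

3.063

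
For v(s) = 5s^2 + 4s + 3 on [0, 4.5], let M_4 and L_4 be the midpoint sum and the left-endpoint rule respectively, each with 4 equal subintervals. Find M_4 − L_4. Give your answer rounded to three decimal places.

59.959

M_4 ≈ 203.50195.
L_4 = 143.54296875.
M_4 − L_4 ≈ 59.959.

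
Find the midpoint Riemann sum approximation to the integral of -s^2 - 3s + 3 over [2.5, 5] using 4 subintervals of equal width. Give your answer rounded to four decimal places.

Δs = (5 − 2.5)/4 = 0.625.
Midpoints: 2.8125, 3.4375, 4.0625, 4.6875.
f(2.8125) = -13.34765625, f(3.4375) = -19.12890625, f(4.0625) = -25.69140625, f(4.6875) = -33.03515625.
Sum = Δs · [f(2.8125) + f(3.4375) + f(4.0625) + f(4.6875)].
Sum ≈ -57.0020.

-57.0020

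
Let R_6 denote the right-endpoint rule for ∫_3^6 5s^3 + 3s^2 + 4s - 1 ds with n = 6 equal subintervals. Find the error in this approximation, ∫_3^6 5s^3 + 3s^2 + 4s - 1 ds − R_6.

Exact integral: ∫_3^6 f(s) ds = 1758.75.
R_6 = 2027.0625.
Error = 1758.75 − 2027.0625 = -268.3125.

-268.3125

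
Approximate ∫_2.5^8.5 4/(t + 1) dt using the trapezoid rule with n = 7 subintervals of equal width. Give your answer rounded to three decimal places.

4.011

Δt = (8.5 − 2.5)/7 = 6/7.
f(2.5) = 8/7, f(47/14) = 56/61, f(59/14) = 56/73, f(71/14) = 56/85, f(83/14) = 56/97, f(95/14) = 56/109, f(107/14) = 56/121, f(8.5) = 8/19.
T_7 = (Δt/2)·[f(t_0) + 2f(t_1) + ... + 2f(t_{6}) + f(t_7)].
Sum ≈ 4.011.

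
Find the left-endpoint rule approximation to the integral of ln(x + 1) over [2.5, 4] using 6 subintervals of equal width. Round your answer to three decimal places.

Δx = (4 − 2.5)/6 = 0.25.
Left endpoints: 2.5, 2.75, 3, 3.25, 3.5, 3.75.
f(2.5) ≈ 1.253, f(2.75) ≈ 1.322, f(3) ≈ 1.386, f(3.25) ≈ 1.447, f(3.5) ≈ 1.504, f(3.75) ≈ 1.558.
Sum = Δx · [f(2.5) + f(2.75) + f(3) + ...].
Sum ≈ 2.117.

2.117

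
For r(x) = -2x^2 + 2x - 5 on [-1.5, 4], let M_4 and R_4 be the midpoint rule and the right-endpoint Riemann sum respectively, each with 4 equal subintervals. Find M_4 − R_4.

M_4 = -56.93359375.
R_4 = -73.4765625.
M_4 − R_4 = 16.54296875.

16.54296875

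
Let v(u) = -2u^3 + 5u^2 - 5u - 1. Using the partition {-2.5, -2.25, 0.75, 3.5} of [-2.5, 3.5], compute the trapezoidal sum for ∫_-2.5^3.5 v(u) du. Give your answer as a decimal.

36.9375

Subinterval widths: 0.25, 3, 2.75.
v(-2.5) = 74, v(-2.25) = 58.34375, v(0.75) = -2.78125, v(3.5) = -43.
On each subinterval the trapezoid contributes (Δu_i/2)·[v(u_{i-1}) + v(u_i)].
Sum = 36.9375.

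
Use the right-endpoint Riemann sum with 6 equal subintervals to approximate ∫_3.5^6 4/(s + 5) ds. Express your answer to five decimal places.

1.00936

Δs = (6 − 3.5)/6 = 5/12.
Right endpoints: 47/12, 13/3, 4.75, 31/6, 67/12, 6.
f(47/12) = 48/107, f(13/3) = 3/7, f(4.75) = 16/39, f(31/6) = 24/61, f(67/12) = 48/127, f(6) = 4/11.
Sum = Δs · [f(47/12) + f(13/3) + f(4.75) + ...].
Sum ≈ 1.00936.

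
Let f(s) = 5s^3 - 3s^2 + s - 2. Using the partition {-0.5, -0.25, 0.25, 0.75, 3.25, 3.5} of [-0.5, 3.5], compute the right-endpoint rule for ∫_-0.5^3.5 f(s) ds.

Subinterval widths: 0.25, 0.5, 0.5, 2.5, 0.25.
Right endpoints: -0.25, 0.25, 0.75, 3.25, 3.5.
f(-0.25) = -2.515625, f(0.25) = -1.859375, f(0.75) = -0.828125, f(3.25) = 141.203125, f(3.5) = 179.125.
Sum = Σ Δs_i · f(s_i).
Sum = 395.81640625.

395.81640625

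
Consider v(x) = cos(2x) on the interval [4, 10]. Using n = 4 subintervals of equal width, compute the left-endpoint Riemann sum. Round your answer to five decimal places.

-0.41925

Δx = (10 − 4)/4 = 1.5.
Left endpoints: 4, 5.5, 7, 8.5.
v(4) ≈ -0.14550, v(5.5) ≈ 0.00443, v(7) ≈ 0.13674, v(8.5) ≈ -0.27516.
Sum = Δx · [v(4) + v(5.5) + v(7) + v(8.5)].
Sum ≈ -0.41925.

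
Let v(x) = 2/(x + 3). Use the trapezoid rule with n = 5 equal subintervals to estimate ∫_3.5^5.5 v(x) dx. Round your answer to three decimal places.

0.537

Δx = (5.5 − 3.5)/5 = 0.4.
v(3.5) = 4/13, v(3.9) = 20/69, v(4.3) = 20/73, v(4.7) = 20/77, v(5.1) = 20/81, v(5.5) = 4/17.
T_5 = (Δx/2)·[v(x_0) + 2v(x_1) + ... + 2v(x_{4}) + v(x_5)].
Sum ≈ 0.537.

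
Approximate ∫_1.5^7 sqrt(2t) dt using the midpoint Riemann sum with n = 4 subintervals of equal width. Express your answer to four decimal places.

Δt = (7 − 1.5)/4 = 1.375.
Midpoints: 2.1875, 3.5625, 4.9375, 6.3125.
f(2.1875) ≈ 2.0917, f(3.5625) ≈ 2.6693, f(4.9375) ≈ 3.1425, f(6.3125) ≈ 3.5532.
Sum = Δt · [f(2.1875) + f(3.5625) + f(4.9375) + f(6.3125)].
Sum ≈ 15.7527.

15.7527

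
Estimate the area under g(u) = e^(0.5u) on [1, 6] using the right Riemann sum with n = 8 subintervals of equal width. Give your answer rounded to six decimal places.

Δu = (6 − 1)/8 = 0.625.
Right endpoints: 1.625, 2.25, 2.875, 3.5, 4.125, 4.75, 5.375, 6.
g(1.625) ≈ 2.253535, g(2.25) ≈ 3.080217, g(2.875) ≈ 4.210157, g(3.5) ≈ 5.754603, g(4.125) ≈ 7.865609, g(4.75) ≈ 10.751013, g(5.375) ≈ 14.694893, g(6) ≈ 20.085537.
Sum = Δu · [g(1.625) + g(2.25) + g(2.875) + ...].
Sum ≈ 42.934727.

42.934727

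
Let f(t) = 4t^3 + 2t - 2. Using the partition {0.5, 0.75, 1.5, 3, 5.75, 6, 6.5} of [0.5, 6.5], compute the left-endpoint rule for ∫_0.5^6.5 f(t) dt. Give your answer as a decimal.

Subinterval widths: 0.25, 0.75, 1.5, 2.75, 0.25, 0.5.
Left endpoints: 0.5, 0.75, 1.5, 3, 5.75, 6.
f(0.5) = -0.5, f(0.75) = 1.1875, f(1.5) = 14.5, f(3) = 112, f(5.75) = 769.9375, f(6) = 874.
Sum = Σ Δt_i · f(t_i).
Sum = 960.

960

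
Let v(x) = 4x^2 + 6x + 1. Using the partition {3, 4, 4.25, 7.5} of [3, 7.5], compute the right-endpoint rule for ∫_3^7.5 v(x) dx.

994.4375

Subinterval widths: 1, 0.25, 3.25.
Right endpoints: 4, 4.25, 7.5.
v(4) = 89, v(4.25) = 98.75, v(7.5) = 271.
Sum = Σ Δx_i · v(x_i).
Sum = 994.4375.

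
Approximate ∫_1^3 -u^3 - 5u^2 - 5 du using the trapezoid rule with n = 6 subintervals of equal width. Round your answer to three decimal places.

Δu = (3 − 1)/6 = 1/3.
f(1) = -11, f(4/3) = -439/27, f(5/3) = -635/27, f(2) = -33, f(7/3) = -1213/27, f(8/3) = -1607/27, f(3) = -77.
T_6 = (Δu/2)·[f(u_0) + 2f(u_1) + ... + 2f(u_{5}) + f(u_6)].
Sum ≈ -73.741.

-73.741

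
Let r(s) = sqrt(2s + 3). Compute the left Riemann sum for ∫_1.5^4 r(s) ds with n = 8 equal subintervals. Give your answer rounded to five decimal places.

Δs = (4 − 1.5)/8 = 0.3125.
Left endpoints: 1.5, 1.8125, 2.125, 2.4375, 2.75, 3.0625, 3.375, 3.6875.
r(1.5) ≈ 2.44949, r(1.8125) ≈ 2.57391, r(2.125) ≈ 2.69258, r(2.4375) ≈ 2.80624, r(2.75) ≈ 2.91548, r(3.0625) ≈ 3.02076, r(3.375) ≈ 3.12250, r(3.6875) ≈ 3.22102.
Sum = Δs · [r(1.5) + r(1.8125) + r(2.125) + ...].
Sum ≈ 7.12562.

7.12562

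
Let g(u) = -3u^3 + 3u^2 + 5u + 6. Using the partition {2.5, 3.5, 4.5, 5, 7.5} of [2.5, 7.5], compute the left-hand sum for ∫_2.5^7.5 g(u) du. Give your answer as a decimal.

-842.5625

Subinterval widths: 1, 1, 0.5, 2.5.
Left endpoints: 2.5, 3.5, 4.5, 5.
g(2.5) = -9.625, g(3.5) = -68.375, g(4.5) = -184.125, g(5) = -269.
Sum = Σ Δu_i · g(u_i).
Sum = -842.5625.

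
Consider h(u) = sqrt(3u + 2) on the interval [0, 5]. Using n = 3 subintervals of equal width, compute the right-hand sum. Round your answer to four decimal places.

Δu = (5 − 0)/3 = 5/3.
Right endpoints: 5/3, 10/3, 5.
h(5/3) ≈ 2.6458, h(10/3) ≈ 3.4641, h(5) ≈ 4.1231.
Sum = Δu · [h(5/3) + h(10/3) + h(5)].
Sum ≈ 17.0549.

17.0549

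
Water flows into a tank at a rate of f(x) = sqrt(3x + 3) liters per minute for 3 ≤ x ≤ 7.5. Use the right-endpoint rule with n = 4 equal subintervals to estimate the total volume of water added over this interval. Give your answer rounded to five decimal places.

20.25529

Δx = (7.5 − 3)/4 = 1.125.
Right endpoints: 4.125, 5.25, 6.375, 7.5.
f(4.125) ≈ 3.92110, f(5.25) ≈ 4.33013, f(6.375) ≈ 4.70372, f(7.5) ≈ 5.04975.
Sum = Δx · [f(4.125) + f(5.25) + f(6.375) + f(7.5)].
Sum ≈ 20.25529.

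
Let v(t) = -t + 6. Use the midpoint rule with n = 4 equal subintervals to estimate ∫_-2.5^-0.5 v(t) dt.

Δt = (-0.5 − (-2.5))/4 = 0.5.
Midpoints: -2.25, -1.75, -1.25, -0.75.
v(-2.25) = 8.25, v(-1.75) = 7.75, v(-1.25) = 7.25, v(-0.75) = 6.75.
Sum = Δt · [v(-2.25) + v(-1.75) + v(-1.25) + v(-0.75)].
Sum = 15.

15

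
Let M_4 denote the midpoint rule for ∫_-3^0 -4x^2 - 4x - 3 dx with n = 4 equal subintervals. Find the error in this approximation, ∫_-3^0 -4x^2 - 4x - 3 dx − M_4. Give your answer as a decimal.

Exact integral: ∫_-3^0 f(x) dx = -27.
M_4 = -26.4375.
Error = -27 − (-26.4375) = -0.5625.

-0.5625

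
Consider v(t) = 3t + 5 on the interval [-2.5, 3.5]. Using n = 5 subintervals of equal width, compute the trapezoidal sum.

Δt = (3.5 − (-2.5))/5 = 1.2.
v(-2.5) = -2.5, v(-1.3) = 1.1, v(-0.1) = 4.7, v(1.1) = 8.3, v(2.3) = 11.9, v(3.5) = 15.5.
T_5 = (Δt/2)·[v(t_0) + 2v(t_1) + ... + 2v(t_{4}) + v(t_5)].
Sum = 39.

39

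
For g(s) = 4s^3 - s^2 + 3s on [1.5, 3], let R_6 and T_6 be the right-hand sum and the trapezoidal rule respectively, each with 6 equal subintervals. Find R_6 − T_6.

R_6 = 90.125.
T_6 = 78.59375.
R_6 − T_6 = 11.53125.

11.53125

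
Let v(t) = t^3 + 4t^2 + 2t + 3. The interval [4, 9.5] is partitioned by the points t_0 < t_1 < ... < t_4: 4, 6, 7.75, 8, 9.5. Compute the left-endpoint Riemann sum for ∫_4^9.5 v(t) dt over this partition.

Subinterval widths: 2, 1.75, 0.25, 1.5.
Left endpoints: 4, 6, 7.75, 8.
v(4) = 139, v(6) = 375, v(7.75) = 724.234375, v(8) = 787.
Sum = Σ Δt_i · v(t_i).
Sum = 2295.80859375.

2295.80859375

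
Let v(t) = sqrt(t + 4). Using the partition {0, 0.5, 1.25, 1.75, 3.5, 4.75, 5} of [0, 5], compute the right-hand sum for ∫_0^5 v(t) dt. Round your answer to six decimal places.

13.218206

Subinterval widths: 0.5, 0.75, 0.5, 1.75, 1.25, 0.25.
Right endpoints: 0.5, 1.25, 1.75, 3.5, 4.75, 5.
v(0.5) ≈ 2.121320, v(1.25) ≈ 2.291288, v(1.75) ≈ 2.397916, v(3.5) ≈ 2.738613, v(4.75) ≈ 2.958040, v(5) ≈ 3.000000.
Sum = Σ Δt_i · v(t_i).
Sum ≈ 13.218206.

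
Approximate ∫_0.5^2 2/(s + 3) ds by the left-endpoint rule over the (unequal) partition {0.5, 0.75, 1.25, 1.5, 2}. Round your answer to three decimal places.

Subinterval widths: 0.25, 0.5, 0.25, 0.5.
Left endpoints: 0.5, 0.75, 1.25, 1.5.
f(0.5) = 4/7, f(0.75) = 8/15, f(1.25) = 8/17, f(1.5) = 4/9.
Sum = Σ Δs_i · f(s_i).
Sum ≈ 0.749.

0.749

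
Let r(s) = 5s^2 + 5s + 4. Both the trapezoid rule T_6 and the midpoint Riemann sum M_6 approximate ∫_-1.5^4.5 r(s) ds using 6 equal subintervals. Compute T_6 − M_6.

7.5

T_6 = 231.5.
M_6 = 224.
T_6 − M_6 = 7.5.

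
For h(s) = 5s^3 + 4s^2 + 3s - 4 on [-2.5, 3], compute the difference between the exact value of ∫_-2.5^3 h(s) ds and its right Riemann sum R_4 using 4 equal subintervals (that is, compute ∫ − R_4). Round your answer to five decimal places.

Exact integral: ∫_-2.5^3 h(s) ds ≈ 91.3802083.
R_4 ≈ 270.2412109.
Error ≈ 91.3802083 − 270.2412109 ≈ -178.86100.

-178.86100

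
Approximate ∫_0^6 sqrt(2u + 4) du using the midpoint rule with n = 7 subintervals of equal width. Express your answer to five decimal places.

18.67426

Δu = (6 − 0)/7 = 6/7.
Midpoints: 3/7, 9/7, 15/7, 3, 27/7, 33/7, 39/7.
f(3/7) ≈ 2.20389, f(9/7) ≈ 2.56348, f(15/7) ≈ 2.87849, f(3) ≈ 3.16228, f(27/7) ≈ 3.42261, f(33/7) ≈ 3.66450, f(39/7) ≈ 3.89138.
Sum = Δu · [f(3/7) + f(9/7) + f(15/7) + ...].
Sum ≈ 18.67426.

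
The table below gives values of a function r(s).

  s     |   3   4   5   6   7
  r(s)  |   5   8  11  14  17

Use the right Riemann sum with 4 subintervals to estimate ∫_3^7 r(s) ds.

Δs = 1.
Sum = 1·[8 + 11 + 14 + 17] = 50.

50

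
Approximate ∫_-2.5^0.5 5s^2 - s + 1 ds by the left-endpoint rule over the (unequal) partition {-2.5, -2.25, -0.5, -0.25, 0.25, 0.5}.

Subinterval widths: 0.25, 1.75, 0.25, 0.5, 0.25.
Left endpoints: -2.5, -2.25, -0.5, -0.25, 0.25.
f(-2.5) = 34.75, f(-2.25) = 28.5625, f(-0.5) = 2.75, f(-0.25) = 1.5625, f(0.25) = 1.0625.
Sum = Σ Δs_i · f(s_i).
Sum = 60.40625.

60.40625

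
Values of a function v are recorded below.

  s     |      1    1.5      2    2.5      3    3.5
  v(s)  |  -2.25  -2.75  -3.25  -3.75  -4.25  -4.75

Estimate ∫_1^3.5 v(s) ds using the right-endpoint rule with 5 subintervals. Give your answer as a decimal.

Δs = 0.5.
Sum = 0.5·[(-2.75) + (-3.25) + (-3.75) + (-4.25) + (-4.75)] = -9.375.

-9.375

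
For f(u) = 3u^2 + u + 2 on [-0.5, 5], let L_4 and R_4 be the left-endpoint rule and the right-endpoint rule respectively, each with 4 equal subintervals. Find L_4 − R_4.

L_4 = 98.87109375.
R_4 = 208.52734375.
L_4 − R_4 = -109.65625.

-109.65625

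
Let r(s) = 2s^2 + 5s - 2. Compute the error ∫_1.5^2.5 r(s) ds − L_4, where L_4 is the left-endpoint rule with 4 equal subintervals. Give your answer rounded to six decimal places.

Exact integral: ∫_1.5^2.5 r(s) ds ≈ 16.16666667.
L_4 = 14.5625.
Error ≈ 16.16666667 − 14.5625 ≈ 1.604167.

1.604167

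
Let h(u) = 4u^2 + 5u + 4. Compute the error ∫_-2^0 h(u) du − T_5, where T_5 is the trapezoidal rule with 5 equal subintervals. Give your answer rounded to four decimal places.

-0.2133

Exact integral: ∫_-2^0 h(u) du ≈ 8.666667.
T_5 = 8.88.
Error ≈ 8.666667 − 8.88 ≈ -0.2133.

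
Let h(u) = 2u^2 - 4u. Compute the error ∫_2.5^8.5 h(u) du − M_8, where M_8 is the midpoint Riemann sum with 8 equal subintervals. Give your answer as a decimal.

0.5625

Exact integral: ∫_2.5^8.5 h(u) du = 267.
M_8 = 266.4375.
Error = 267 − 266.4375 = 0.5625.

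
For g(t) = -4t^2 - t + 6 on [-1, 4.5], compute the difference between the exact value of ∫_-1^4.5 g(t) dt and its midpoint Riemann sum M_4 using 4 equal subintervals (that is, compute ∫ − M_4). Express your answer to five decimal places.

-3.46615

Exact integral: ∫_-1^4.5 g(t) dt ≈ -99.4583333.
M_4 = -95.9921875.
Error ≈ -99.4583333 − (-95.9921875) ≈ -3.46615.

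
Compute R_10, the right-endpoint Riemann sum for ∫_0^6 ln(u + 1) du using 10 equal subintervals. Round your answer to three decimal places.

Δu = (6 − 0)/10 = 0.6.
Right endpoints: 0.6, 1.2, 1.8, 2.4, 3, 3.6, 4.2, 4.8, 5.4, 6.
f(0.6) ≈ 0.470, f(1.2) ≈ 0.788, f(1.8) ≈ 1.030, f(2.4) ≈ 1.224, f(3) ≈ 1.386, f(3.6) ≈ 1.526, f(4.2) ≈ 1.649, f(4.8) ≈ 1.758, f(5.4) ≈ 1.856, f(6) ≈ 1.946.
Sum = Δu · [f(0.6) + f(1.2) + f(1.8) + ...].
Sum ≈ 8.180.

8.180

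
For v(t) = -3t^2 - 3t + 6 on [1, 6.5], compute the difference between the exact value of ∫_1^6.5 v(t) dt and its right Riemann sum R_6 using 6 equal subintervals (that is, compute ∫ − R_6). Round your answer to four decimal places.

66.5920

Exact integral: ∫_1^6.5 v(t) dt = -302.5.
R_6 ≈ -369.092014.
Error ≈ -302.5 − (-369.092014) ≈ 66.5920.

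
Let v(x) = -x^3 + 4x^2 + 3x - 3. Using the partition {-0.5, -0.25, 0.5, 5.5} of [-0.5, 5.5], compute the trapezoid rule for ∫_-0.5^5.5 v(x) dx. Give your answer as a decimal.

Subinterval widths: 0.25, 0.75, 5.
v(-0.5) = -3.375, v(-0.25) = -3.484375, v(0.5) = -0.625, v(5.5) = -31.875.
On each subinterval the trapezoid contributes (Δx_i/2)·[v(x_{i-1}) + v(x_i)].
Sum = -83.6484375.

-83.6484375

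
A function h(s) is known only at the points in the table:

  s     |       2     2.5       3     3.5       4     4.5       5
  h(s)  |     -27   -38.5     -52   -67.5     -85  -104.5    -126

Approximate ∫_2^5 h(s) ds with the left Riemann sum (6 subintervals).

-187.25

Δs = 0.5.
Sum = 0.5·[(-27) + (-38.5) + (-52) + (-67.5) + (-85) + (-104.5)] = -187.25.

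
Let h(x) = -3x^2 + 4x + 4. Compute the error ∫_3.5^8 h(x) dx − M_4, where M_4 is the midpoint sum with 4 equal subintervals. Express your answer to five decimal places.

-1.42383

Exact integral: ∫_3.5^8 h(x) dx = -347.625.
M_4 ≈ -346.2011719.
Error ≈ -347.625 − (-346.2011719) ≈ -1.42383.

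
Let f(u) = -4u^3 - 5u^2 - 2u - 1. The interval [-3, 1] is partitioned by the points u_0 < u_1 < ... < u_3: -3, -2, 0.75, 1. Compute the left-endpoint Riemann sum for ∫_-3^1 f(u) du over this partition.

Subinterval widths: 1, 2.75, 0.25.
Left endpoints: -3, -2, 0.75.
f(-3) = 68, f(-2) = 15, f(0.75) = -7.
Sum = Σ Δu_i · f(u_i).
Sum = 107.5.

107.5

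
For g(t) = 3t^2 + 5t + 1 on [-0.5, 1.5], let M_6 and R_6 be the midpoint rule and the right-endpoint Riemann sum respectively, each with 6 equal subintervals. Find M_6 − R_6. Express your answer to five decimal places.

M_6 ≈ 10.4444444.
R_6 ≈ 13.2777778.
M_6 − R_6 ≈ -2.83333.

-2.83333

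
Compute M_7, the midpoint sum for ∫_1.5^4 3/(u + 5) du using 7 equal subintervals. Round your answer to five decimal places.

Δu = (4 − 1.5)/7 = 5/14.
Midpoints: 47/28, 57/28, 67/28, 2.75, 87/28, 97/28, 107/28.
f(47/28) = 84/187, f(57/28) = 84/197, f(67/28) = 28/69, f(2.75) = 12/31, f(87/28) = 84/227, f(97/28) = 28/79, f(107/28) = 84/247.
Sum = Δu · [f(47/28) + f(57/28) + f(67/28) + ...].
Sum ≈ 0.97609.

0.97609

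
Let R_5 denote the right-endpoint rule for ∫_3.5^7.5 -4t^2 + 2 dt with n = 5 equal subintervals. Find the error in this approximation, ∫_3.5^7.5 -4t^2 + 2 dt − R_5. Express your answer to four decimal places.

Exact integral: ∫_3.5^7.5 f(t) dt ≈ -497.333333.
R_5 = -569.44.
Error ≈ -497.333333 − (-569.44) ≈ 72.1067.

72.1067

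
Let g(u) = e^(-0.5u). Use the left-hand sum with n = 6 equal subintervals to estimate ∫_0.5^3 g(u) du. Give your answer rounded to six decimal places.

1.231123

Δu = (3 − 0.5)/6 = 5/12.
Left endpoints: 0.5, 11/12, 4/3, 1.75, 13/6, 31/12.
g(0.5) ≈ 0.778801, g(11/12) ≈ 0.632337, g(4/3) ≈ 0.513417, g(1.75) ≈ 0.416862, g(13/6) ≈ 0.338465, g(31/12) ≈ 0.274812.
Sum = Δu · [g(0.5) + g(11/12) + g(4/3) + ...].
Sum ≈ 1.231123.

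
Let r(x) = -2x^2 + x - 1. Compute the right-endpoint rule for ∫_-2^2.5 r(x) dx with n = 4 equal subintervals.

-21.0234375

Δx = (2.5 − (-2))/4 = 1.125.
Right endpoints: -0.875, 0.25, 1.375, 2.5.
r(-0.875) = -3.40625, r(0.25) = -0.875, r(1.375) = -3.40625, r(2.5) = -11.
Sum = Δx · [r(-0.875) + r(0.25) + r(1.375) + r(2.5)].
Sum = -21.0234375.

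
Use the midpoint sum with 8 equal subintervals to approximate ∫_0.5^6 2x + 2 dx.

Δx = (6 − 0.5)/8 = 0.6875.
Midpoints: 0.84375, 1.53125, 2.21875, 2.90625, 3.59375, 4.28125, 4.96875, 5.65625.
f(0.84375) = 3.6875, f(1.53125) = 5.0625, f(2.21875) = 6.4375, f(2.90625) = 7.8125, f(3.59375) = 9.1875, f(4.28125) = 10.5625, f(4.96875) = 11.9375, f(5.65625) = 13.3125.
Sum = Δx · [f(0.84375) + f(1.53125) + f(2.21875) + ...].
Sum = 46.75.

46.75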